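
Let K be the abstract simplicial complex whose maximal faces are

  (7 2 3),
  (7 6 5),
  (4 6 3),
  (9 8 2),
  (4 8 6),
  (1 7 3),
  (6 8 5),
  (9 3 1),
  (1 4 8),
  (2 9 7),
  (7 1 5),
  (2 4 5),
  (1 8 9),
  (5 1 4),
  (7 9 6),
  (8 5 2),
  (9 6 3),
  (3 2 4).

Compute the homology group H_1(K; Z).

H_1 = Z × Z/2.

Order the vertices as 1 < 2 < 3 < 4 < 5 < 6 < 7 < 8 < 9. Listing each simplex with vertices in this order, K has dimension 2 with simplices:

  0-simplices (9): [1], [2], [3], [4], [5], [6], [7], [8], [9]
  1-simplices (27): (27 of them)
  2-simplices (18): [1,3,7], [1,3,9], [1,4,5], [1,4,8], [1,5,7], [1,8,9], [2,3,4], [2,3,7], [2,4,5], [2,5,8], [2,7,9], [2,8,9], [3,4,6], [3,6,9], [4,6,8], [5,6,7], [5,6,8], [6,7,9]

so the chain groups are C_0 ≅ Z^9, C_1 ≅ Z^27, C_2 ≅ Z^18.

Boundary ∂_1: C_1 → C_0 is given by ∂[p,q] = [q] − [p].
This gives a 9×27 integer matrix of rank 8; reducing to Smith normal form yields diagonal entries (1,1,1,1,1,1,1,1).

The boundary map ∂_2: C_2 → C_1 acts by ∂[p,q,r] = [q,r] − [p,r] + [p,q]. For instance
  ∂[3,4,6] = [4,6] − [3,6] + [3,4],
  ∂[5,6,7] = [6,7] − [5,7] + [5,6].
The resulting 27×18 matrix has rank 18, and its Smith normal form has invariant factors (1,1,1,1,1,1,1,1,1,1,1,1,1,1,1,1,1,2).

Now H_k = ker ∂_k / im ∂_{k+1}, so:

  H_1: rank ker ∂_1 − rank ∂_2 = (27 − 8) − 18 = 1, and ∂_2 has invariant factor 2 > 1, so H_1 = Z × Z/2.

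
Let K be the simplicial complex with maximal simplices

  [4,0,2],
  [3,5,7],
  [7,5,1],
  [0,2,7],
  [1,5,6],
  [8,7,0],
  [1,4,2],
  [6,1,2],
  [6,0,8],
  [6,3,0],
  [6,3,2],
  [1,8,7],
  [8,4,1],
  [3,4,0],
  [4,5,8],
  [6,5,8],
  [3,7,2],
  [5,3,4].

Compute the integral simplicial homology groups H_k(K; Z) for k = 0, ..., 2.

H_0 ≅ Z,  H_1 ≅ Z ⊕ Z_2,  H_2 = 0.

We work with the vertex ordering 0 < 1 < 2 < 3 < 4 < 5 < 6 < 7 < 8. The simplices of K, each written with vertices in increasing order, are:

  0-simplices (9): [0], [1], [2], [3], [4], [5], [6], [7], [8]
  1-simplices (27): (27 of them)
  2-simplices (18): [0,2,4], [0,2,7], [0,3,4], [0,3,6], [0,6,8], [0,7,8], [1,2,4], [1,2,6], [1,4,8], [1,5,6], [1,5,7], [1,7,8], [2,3,6], [2,3,7], [3,4,5], [3,5,7], [4,5,8], [5,6,8]

giving chain groups C_0 ≅ Z^9, C_1 ≅ Z^27, C_2 ≅ Z^18.

The boundary map ∂_1: C_1 → C_0 is given by ∂[p,q] = [q] − [p].
The 9×27 boundary matrix has rank 8 and Smith normal form diag(1,1,1,1,1,1,1,1).

∂_2: C_2 → C_1 maps a triangle to the signed sum of its edges. For instance
  ∂[0,2,4] = [2,4] − [0,4] + [0,2],
  ∂[2,3,6] = [3,6] − [2,6] + [2,3].
The 27×18 boundary matrix has rank 18 and Smith normal form diag(1,1,1,1,1,1,1,1,1,1,1,1,1,1,1,1,1,2).

Reading off H_k = ker ∂_k / im ∂_{k+1}:

  H_0: rank C_0 − rank ∂_1 = 9 − 8 = 1, and the invariant factors of ∂_1 are all 1, so H_0 ≅ Z.
  H_1: rank ker ∂_1 − rank ∂_2 = (27 − 8) − 18 = 1, and ∂_2 has invariant factor 2 > 1, so H_1 ≅ Z ⊕ Z_2.
  H_2: rank ker ∂_2 − rank ∂_3 = (18 − 18) − 0 = 0, and there is no ∂_3, so H_2 ≅ 0.

(K is a triangulation of the Klein bottle.)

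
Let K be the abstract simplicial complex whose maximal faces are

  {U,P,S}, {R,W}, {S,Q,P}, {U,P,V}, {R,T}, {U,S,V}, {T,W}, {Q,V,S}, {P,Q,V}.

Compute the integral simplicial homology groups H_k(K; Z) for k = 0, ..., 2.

H_0 ≅ Z^2,  H_1 ≅ Z,  H_2 ≅ Z.

Order the vertices as P < Q < R < S < T < U < V < W. Listing each simplex with vertices in this order, K has dimension 2 with simplices:

  0-simplices (8): P, Q, R, S, T, U, V, W
  1-simplices (12): PQ, PS, PU, PV, QS, QV, RT, RW, SU, SV, TW, UV
  2-simplices (6): PQS, PQV, PSU, PUV, QSV, SUV

Hence C_0 ≅ Z^8, C_1 ≅ Z^12, C_2 ≅ Z^6.

The boundary map ∂_1: C_1 → C_0 sends each edge [p,q] (with p < q) to q − p. For instance
  ∂RW = W − R.
This gives a 8×12 integer matrix of rank 6; reducing to Smith normal form yields diagonal entries (1,1,1,1,1,1).

Boundary ∂_2: C_2 → C_1 acts by ∂[p,q,r] = [q,r] − [p,r] + [p,q]. For instance
  ∂PQS = QS − PS + PQ,
  ∂PQV = QV − PV + PQ.
This gives a 12×6 integer matrix of rank 5; reducing to Smith normal form yields diagonal entries (1,1,1,1,1).

From H_k ≅ ker(∂_k) / im(∂_{k+1}) we obtain:

  H_0: rank C_0 − rank ∂_1 = 8 − 6 = 2, and the invariant factors of ∂_1 are all 1, so H_0 ≅ Z^2.
  H_1: rank ker ∂_1 − rank ∂_2 = (12 − 6) − 5 = 1, and the invariant factors of ∂_2 are all 1, so H_1 ≅ Z.
  H_2: rank ker ∂_2 − rank ∂_3 = (6 − 5) − 0 = 1, and there is no ∂_3, so H_2 ≅ Z.

(K is a triangulation of the disjoint union of the 2-sphere S^2 and the circle S^1.)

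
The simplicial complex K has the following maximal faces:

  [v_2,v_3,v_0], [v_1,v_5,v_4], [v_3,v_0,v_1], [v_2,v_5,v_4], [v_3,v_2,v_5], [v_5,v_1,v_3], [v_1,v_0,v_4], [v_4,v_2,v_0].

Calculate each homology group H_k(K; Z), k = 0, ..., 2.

H_0 = Z,  H_1 = 0,  H_2 = Z.

Order the vertices as v_0 < v_1 < v_2 < v_3 < v_4 < v_5. Listing each simplex with vertices in this order, K has dimension 2 with simplices:

  0-simplices (6): [v_0], [v_1], [v_2], [v_3], [v_4], [v_5]
  1-simplices (12): [v_0,v_1], [v_0,v_2], [v_0,v_3], [v_0,v_4], [v_1,v_3], [v_1,v_4], [v_1,v_5], [v_2,v_3], [v_2,v_4], [v_2,v_5], [v_3,v_5], [v_4,v_5]
  2-simplices (8): [v_0,v_1,v_3], [v_0,v_1,v_4], [v_0,v_2,v_3], [v_0,v_2,v_4], [v_1,v_3,v_5], [v_1,v_4,v_5], [v_2,v_3,v_5], [v_2,v_4,v_5]

Hence C_0 ≅ Z^6, C_1 ≅ Z^12, C_2 ≅ Z^8.

∂_1: C_1 → C_0 maps an edge to its endpoints' difference, ∂[p,q] = q − p.
The resulting 6×12 matrix has rank 5, and its Smith normal form has invariant factors (1,1,1,1,1).

∂_2: C_2 → C_1 acts by ∂[p,q,r] = [q,r] − [p,r] + [p,q]. For instance
  ∂[v_0,v_1,v_4] = [v_1,v_4] − [v_0,v_4] + [v_0,v_1],
  ∂[v_1,v_4,v_5] = [v_4,v_5] − [v_1,v_5] + [v_1,v_4].
This gives a 12×8 integer matrix of rank 7; reducing to Smith normal form yields diagonal entries (1,1,1,1,1,1,1).

Reading off H_k = ker ∂_k / im ∂_{k+1}:

  H_0: rank C_0 − rank ∂_1 = 6 − 5 = 1, and the invariant factors of ∂_1 are all 1, so H_0 ≅ Z.
  H_1: rank ker ∂_1 − rank ∂_2 = (12 − 5) − 7 = 0, and the invariant factors of ∂_2 are all 1, so H_1 ≅ 0.
  H_2: rank ker ∂_2 − rank ∂_3 = (8 − 7) − 0 = 1, and there is no ∂_3, so H_2 ≅ Z.

As a check, the Euler characteristic is 6 − 12 + 8 = 2, which agrees with 1 − 0 + 1 = 2.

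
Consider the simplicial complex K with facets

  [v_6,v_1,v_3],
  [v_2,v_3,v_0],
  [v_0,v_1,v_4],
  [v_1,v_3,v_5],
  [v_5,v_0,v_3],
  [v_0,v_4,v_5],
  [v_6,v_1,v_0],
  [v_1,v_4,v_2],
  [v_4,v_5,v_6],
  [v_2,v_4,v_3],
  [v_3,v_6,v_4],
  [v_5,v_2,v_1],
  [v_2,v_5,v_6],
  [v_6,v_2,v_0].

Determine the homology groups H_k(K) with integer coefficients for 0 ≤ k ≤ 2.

Take the total order v_0 < v_1 < v_2 < v_3 < v_4 < v_5 < v_6 on the vertex set. Then K (dimension 2) consists of the simplices:

  0-simplices (7): [v_0], [v_1], [v_2], [v_3], [v_4], [v_5], [v_6]
  1-simplices (21): (21 of them)
  2-simplices (14): (14 of them)

Hence C_0 ≅ Z^7, C_1 ≅ Z^21, C_2 ≅ Z^14.

The boundary map ∂_1: C_1 → C_0 sends each edge [p,q] (with p < q) to q − p.
The 7×21 boundary matrix has rank 6 and Smith normal form diag(1,1,1,1,1,1).

Boundary ∂_2: C_2 → C_1 acts by ∂[p,q,r] = [q,r] − [p,r] + [p,q]. For instance
  ∂[v_0,v_1,v_6] = [v_1,v_6] − [v_0,v_6] + [v_0,v_1],
  ∂[v_0,v_3,v_5] = [v_3,v_5] − [v_0,v_5] + [v_0,v_3].
This gives a 21×14 integer matrix of rank 13; reducing to Smith normal form yields diagonal entries (1,1,1,1,1,1,1,1,1,1,1,1,1).

Reading off H_k = ker ∂_k / im ∂_{k+1}:

  H_0: rank C_0 − rank ∂_1 = 7 − 6 = 1, and the invariant factors of ∂_1 are all 1, so H_0 = Z.
  H_1: rank ker ∂_1 − rank ∂_2 = (21 − 6) − 13 = 2, and the invariant factors of ∂_2 are all 1, so H_1 = Z^2.
  H_2: rank ker ∂_2 − rank ∂_3 = (14 − 13) − 0 = 1, and there is no ∂_3, so H_2 = Z.

As a check, the Euler characteristic is 7 − 21 + 14 = 0, which agrees with 1 − 2 + 1 = 0.
(K is a triangulation of the torus T^2.)

H_0 ≅ Z,  H_1 ≅ Z^2,  H_2 ≅ Z.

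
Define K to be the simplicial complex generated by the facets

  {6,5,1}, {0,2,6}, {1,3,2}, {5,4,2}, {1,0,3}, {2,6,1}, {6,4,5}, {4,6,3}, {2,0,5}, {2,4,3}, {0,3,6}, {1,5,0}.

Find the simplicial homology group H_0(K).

Take the total order 0 < 1 < 2 < 3 < 4 < 5 < 6 on the vertex set. Then K (dimension 2) consists of the simplices:

  0-simplices (7): [0], [1], [2], [3], [4], [5], [6]
  1-simplices (18): [0,1], [0,2], [0,3], [0,5], [0,6], [1,2], [1,3], [1,5], [1,6], [2,3], [2,4], [2,5], [2,6], [3,4], [3,6], [4,5], [4,6], [5,6]
  2-simplices (12): [0,1,3], [0,1,5], [0,2,5], [0,2,6], [0,3,6], [1,2,3], [1,2,6], [1,5,6], [2,3,4], [2,4,5], [3,4,6], [4,5,6]

Hence C_0 ≅ Z^7, C_1 ≅ Z^18, C_2 ≅ Z^12.

The boundary map ∂_1: C_1 → C_0 sends each edge [p,q] (with p < q) to q − p.
The resulting 7×18 matrix has rank 6, and its Smith normal form has invariant factors (1,1,1,1,1,1).

Boundary ∂_2: C_2 → C_1 sends each 2-simplex [p,q,r] to [q,r] − [p,r] + [p,q]. For instance
  ∂[2,3,4] = [3,4] − [2,4] + [2,3],
  ∂[0,1,5] = [1,5] − [0,5] + [0,1].
This gives a 18×12 integer matrix of rank 12; reducing to Smith normal form yields diagonal entries (1,1,1,1,1,1,1,1,1,1,1,2).

Now H_k = ker ∂_k / im ∂_{k+1}, so:

  H_0: rank C_0 − rank ∂_1 = 7 − 6 = 1, and the invariant factors of ∂_1 are all 1, so H_0 = Z.

H_0 ≅ Z.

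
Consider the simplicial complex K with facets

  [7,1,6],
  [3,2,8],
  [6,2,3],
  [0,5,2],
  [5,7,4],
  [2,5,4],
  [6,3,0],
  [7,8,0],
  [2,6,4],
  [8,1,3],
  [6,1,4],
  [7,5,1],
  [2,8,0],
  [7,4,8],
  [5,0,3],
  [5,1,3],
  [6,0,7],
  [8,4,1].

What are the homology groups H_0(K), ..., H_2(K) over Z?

H_0 = Z,  H_1 = Z ⊕ Z/2Z,  H_2 = 0.

Take the total order 0 < 1 < 2 < 3 < 4 < 5 < 6 < 7 < 8 on the vertex set. Then K (dimension 2) consists of the simplices:

  0-simplices (9): [0], [1], [2], [3], [4], [5], [6], [7], [8]
  1-simplices (27): (27 of them)
  2-simplices (18): [0,2,5], [0,2,8], [0,3,5], [0,3,6], [0,6,7], [0,7,8], [1,3,5], [1,3,8], [1,4,6], [1,4,8], [1,5,7], [1,6,7], [2,3,6], [2,3,8], [2,4,5], [2,4,6], [4,5,7], [4,7,8]

Hence C_0 ≅ Z^9, C_1 ≅ Z^27, C_2 ≅ Z^18.

∂_1: C_1 → C_0 maps an edge to its endpoints' difference, ∂[p,q] = q − p. For instance
  ∂[6,7] = [7] − [6].
The resulting 9×27 matrix has rank 8, and its Smith normal form has invariant factors (1,1,1,1,1,1,1,1).

Boundary ∂_2: C_2 → C_1 acts by ∂[p,q,r] = [q,r] − [p,r] + [p,q]. For instance
  ∂[0,6,7] = [6,7] − [0,7] + [0,6],
  ∂[4,7,8] = [7,8] − [4,8] + [4,7].
The 27×18 boundary matrix has rank 18 and Smith normal form diag(1,1,1,1,1,1,1,1,1,1,1,1,1,1,1,1,1,2).

Now H_k = ker ∂_k / im ∂_{k+1}, so:

  H_0: rank C_0 − rank ∂_1 = 9 − 8 = 1, and the invariant factors of ∂_1 are all 1, so H_0 = Z.
  H_1: rank ker ∂_1 − rank ∂_2 = (27 − 8) − 18 = 1, and ∂_2 has invariant factor 2 > 1, so H_1 = Z ⊕ Z/2Z.
  H_2: rank ker ∂_2 − rank ∂_3 = (18 − 18) − 0 = 0, and there is no ∂_3, so H_2 = 0.

(K is a triangulation of the Klein bottle.)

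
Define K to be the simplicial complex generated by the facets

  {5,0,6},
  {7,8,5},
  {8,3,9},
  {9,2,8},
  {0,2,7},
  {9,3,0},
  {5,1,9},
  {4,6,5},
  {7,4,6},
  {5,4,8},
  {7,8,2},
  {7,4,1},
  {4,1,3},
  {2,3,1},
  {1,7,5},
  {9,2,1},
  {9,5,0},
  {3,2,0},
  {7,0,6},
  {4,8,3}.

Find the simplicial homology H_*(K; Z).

Fix the vertex order 0 < 1 < 2 < 3 < 4 < 5 < 6 < 7 < 8 < 9 and write every simplex with vertices in increasing order. Then dim K = 2 and the simplices of K are:

  0-simplices (10): [0], [1], [2], [3], [4], [5], [6], [7], [8], [9]
  1-simplices (30): (30 of them)
  2-simplices (20): (20 of them)

giving chain groups C_0 ≅ Z^10, C_1 ≅ Z^30, C_2 ≅ Z^20.

The boundary map ∂_1: C_1 → C_0 sends each edge [p,q] (with p < q) to q − p. For instance
  ∂[1,5] = [5] − [1].
As a 10×30 matrix over Z this has rank 9, with invariant factors (1,1,1,1,1,1,1,1,1).

∂_2: C_2 → C_1 maps a triangle to the signed sum of its edges. For instance
  ∂[5,7,8] = [7,8] − [5,8] + [5,7],
  ∂[0,2,7] = [2,7] − [0,7] + [0,2].
This gives a 30×20 integer matrix of rank 20; reducing to Smith normal form yields diagonal entries (1,1,1,1,1,1,1,1,1,1,1,1,1,1,1,1,1,1,1,2).

Reading off H_k = ker ∂_k / im ∂_{k+1}:

  H_0: rank C_0 − rank ∂_1 = 10 − 9 = 1, and the invariant factors of ∂_1 are all 1, so H_0 ≅ Z.
  H_1: rank ker ∂_1 − rank ∂_2 = (30 − 9) − 20 = 1, and ∂_2 has invariant factor 2 > 1, so H_1 ≅ Z × Z/2.
  H_2: rank ker ∂_2 − rank ∂_3 = (20 − 20) − 0 = 0, and there is no ∂_3, so H_2 ≅ 0.

H_0 ≅ Z,  H_1 ≅ Z × Z/2,  H_2 = 0.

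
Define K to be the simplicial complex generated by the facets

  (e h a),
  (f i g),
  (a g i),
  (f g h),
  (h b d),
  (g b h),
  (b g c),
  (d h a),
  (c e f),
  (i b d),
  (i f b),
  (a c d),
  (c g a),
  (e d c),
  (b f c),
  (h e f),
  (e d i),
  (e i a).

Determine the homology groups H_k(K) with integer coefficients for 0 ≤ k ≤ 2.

H_0 ≅ Z,  H_1 ≅ Z ⊕ Z/2,  H_2 = 0.

Fix the vertex order a < b < c < d < e < f < g < h < i and write every simplex with vertices in increasing order. Then dim K = 2 and the simplices of K are:

  0-simplices (9): a, b, c, d, e, f, g, h, i
  1-simplices (27): ac, ad, ae, ag, ah, ai, bc, bd, bf, bg, bh, bi, cd, ce, cf, cg, de, dh, di, ef, eh, ei, fg, fh, fi, gh, gi
  2-simplices (18): acd, acg, adh, aeh, aei, agi, bcf, bcg, bdh, bdi, bfi, bgh, cde, cef, dei, efh, fgh, fgi

Hence C_0 ≅ Z^9, C_1 ≅ Z^27, C_2 ≅ Z^18.

Boundary ∂_1: C_1 → C_0 maps an edge to its endpoints' difference, ∂[p,q] = q − p.
As a 9×27 matrix over Z this has rank 8, with invariant factors (1,1,1,1,1,1,1,1).

The boundary map ∂_2: C_2 → C_1 acts by ∂[p,q,r] = [q,r] − [p,r] + [p,q]. For instance
  ∂acd = cd − ad + ac,
  ∂bgh = gh − bh + bg.
This gives a 27×18 integer matrix of rank 18; reducing to Smith normal form yields diagonal entries (1,1,1,1,1,1,1,1,1,1,1,1,1,1,1,1,1,2).

Computing H_k = (kernel of ∂_k) / (image of ∂_{k+1}):

  H_0: rank C_0 − rank ∂_1 = 9 − 8 = 1, and the invariant factors of ∂_1 are all 1, so H_0 ≅ Z.
  H_1: rank ker ∂_1 − rank ∂_2 = (27 − 8) − 18 = 1, and ∂_2 has invariant factor 2 > 1, so H_1 ≅ Z ⊕ Z/2.
  H_2: rank ker ∂_2 − rank ∂_3 = (18 − 18) − 0 = 0, and there is no ∂_3, so H_2 ≅ 0.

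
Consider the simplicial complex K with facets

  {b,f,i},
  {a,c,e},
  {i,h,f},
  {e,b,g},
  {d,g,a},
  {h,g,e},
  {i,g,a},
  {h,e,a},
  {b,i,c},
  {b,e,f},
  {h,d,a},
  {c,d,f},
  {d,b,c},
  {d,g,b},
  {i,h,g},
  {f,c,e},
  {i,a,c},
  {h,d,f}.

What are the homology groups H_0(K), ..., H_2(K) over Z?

H_0 = Z,  H_1 = Z ⊕ Z/2Z,  H_2 = 0.

We work with the vertex ordering a < b < c < d < e < f < g < h < i. The simplices of K, each written with vertices in increasing order, are:

  0-simplices (9): a, b, c, d, e, f, g, h, i
  1-simplices (27): ac, ad, ae, ag, ah, ai, bc, bd, be, bf, bg, bi, cd, ce, cf, ci, df, dg, dh, ef, eg, eh, fh, fi, gh, gi, hi
  2-simplices (18): ace, aci, adg, adh, aeh, agi, bcd, bci, bdg, bef, beg, bfi, cdf, cef, dfh, egh, fhi, ghi

Hence C_0 ≅ Z^9, C_1 ≅ Z^27, C_2 ≅ Z^18.

The boundary map ∂_1: C_1 → C_0 sends each edge [p,q] (with p < q) to q − p.
The 9×27 boundary matrix has rank 8 and Smith normal form diag(1,1,1,1,1,1,1,1).

The boundary map ∂_2: C_2 → C_1 maps a triangle to the signed sum of its edges. For instance
  ∂cdf = df − cf + cd,
  ∂ace = ce − ae + ac.
The 27×18 boundary matrix has rank 18 and Smith normal form diag(1,1,1,1,1,1,1,1,1,1,1,1,1,1,1,1,1,2).

Computing H_k = (kernel of ∂_k) / (image of ∂_{k+1}):

  H_0: rank C_0 − rank ∂_1 = 9 − 8 = 1, and the invariant factors of ∂_1 are all 1, so H_0 = Z.
  H_1: rank ker ∂_1 − rank ∂_2 = (27 − 8) − 18 = 1, and ∂_2 has invariant factor 2 > 1, so H_1 = Z ⊕ Z/2Z.
  H_2: rank ker ∂_2 − rank ∂_3 = (18 − 18) − 0 = 0, and there is no ∂_3, so H_2 = 0.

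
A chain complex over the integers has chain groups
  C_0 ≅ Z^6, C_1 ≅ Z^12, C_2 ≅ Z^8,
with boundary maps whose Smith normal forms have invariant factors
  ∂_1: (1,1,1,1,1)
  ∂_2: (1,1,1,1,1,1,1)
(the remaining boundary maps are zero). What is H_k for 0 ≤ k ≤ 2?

H_0 = Z,  H_1 = 0,  H_2 = Z.

H_0: b_0 = 6 − 0 − 5 = 1; torsion from ∂_1 factors > 1: none. So H_0 = Z.
H_1: b_1 = 12 − 5 − 7 = 0; torsion from ∂_2 factors > 1: none. So H_1 = 0.
H_2: b_2 = 8 − 7 − 0 = 1; torsion from ∂_3 factors > 1: none. So H_2 = Z.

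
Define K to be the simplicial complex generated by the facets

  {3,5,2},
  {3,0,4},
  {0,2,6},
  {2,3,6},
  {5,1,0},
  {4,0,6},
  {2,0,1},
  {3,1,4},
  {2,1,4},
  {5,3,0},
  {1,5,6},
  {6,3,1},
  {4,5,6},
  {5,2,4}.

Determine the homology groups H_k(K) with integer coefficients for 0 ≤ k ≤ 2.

H_0 ≅ Z,  H_1 ≅ Z^2,  H_2 ≅ Z.

Take the total order 0 < 1 < 2 < 3 < 4 < 5 < 6 on the vertex set. Then K (dimension 2) consists of the simplices:

  0-simplices (7): [0], [1], [2], [3], [4], [5], [6]
  1-simplices (21): [0,1], [0,2], [0,3], [0,4], [0,5], [0,6], [1,2], [1,3], [1,4], [1,5], [1,6], [2,3], [2,4], [2,5], [2,6], [3,4], [3,5], [3,6], [4,5], [4,6], [5,6]
  2-simplices (14): [0,1,2], [0,1,5], [0,2,6], [0,3,4], [0,3,5], [0,4,6], [1,2,4], [1,3,4], [1,3,6], [1,5,6], [2,3,5], [2,3,6], [2,4,5], [4,5,6]

giving chain groups C_0 ≅ Z^7, C_1 ≅ Z^21, C_2 ≅ Z^14.

The boundary map ∂_1: C_1 → C_0 is given by ∂[p,q] = [q] − [p]. For instance
  ∂[0,2] = [2] − [0].
The 7×21 boundary matrix has rank 6 and Smith normal form diag(1,1,1,1,1,1).

Boundary ∂_2: C_2 → C_1 acts by ∂[p,q,r] = [q,r] − [p,r] + [p,q]. For instance
  ∂[1,3,4] = [3,4] − [1,4] + [1,3],
  ∂[2,3,5] = [3,5] − [2,5] + [2,3].
The 21×14 boundary matrix has rank 13 and Smith normal form diag(1,1,1,1,1,1,1,1,1,1,1,1,1).

From H_k ≅ ker(∂_k) / im(∂_{k+1}) we obtain:

  H_0: rank C_0 − rank ∂_1 = 7 − 6 = 1, and the invariant factors of ∂_1 are all 1, so H_0 = Z.
  H_1: rank ker ∂_1 − rank ∂_2 = (21 − 6) − 13 = 2, and the invariant factors of ∂_2 are all 1, so H_1 = Z^2.
  H_2: rank ker ∂_2 − rank ∂_3 = (14 − 13) − 0 = 1, and there is no ∂_3, so H_2 = Z.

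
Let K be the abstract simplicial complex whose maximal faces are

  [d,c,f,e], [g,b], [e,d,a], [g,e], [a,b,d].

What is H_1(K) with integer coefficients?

Fix the vertex order a < b < c < d < e < f < g and write every simplex with vertices in increasing order. Then dim K = 3 and the simplices of K are:

  0-simplices (7): a, b, c, d, e, f, g
  1-simplices (12): ab, ad, ae, bd, bg, cd, ce, cf, de, df, ef, eg
  2-simplices (6): abd, ade, cde, cdf, cef, def
  3-simplices (1): cdef

giving chain groups C_0 ≅ Z^7, C_1 ≅ Z^12, C_2 ≅ Z^6, C_3 ≅ Z^1.

Boundary ∂_1: C_1 → C_0 sends each edge [p,q] (with p < q) to q − p. For instance
  ∂ab = b − a.
As a 7×12 matrix over Z this has rank 6, with invariant factors (1,1,1,1,1,1).

∂_2: C_2 → C_1 sends each 2-simplex [p,q,r] to [q,r] − [p,r] + [p,q]. For instance
  ∂abd = bd − ad + ab,
  ∂cef = ef − cf + ce.
As a 12×6 matrix over Z this has rank 5, with invariant factors (1,1,1,1,1).

Boundary ∂_3: C_3 → C_2 sends each 3-simplex σ to the alternating sum Σ_i (−1)^i (σ with its i-th vertex removed). For instance
  ∂cdef = def − cef + cdf − cde.
This gives a 6×1 integer matrix of rank 1; reducing to Smith normal form yields diagonal entries (1).

Reading off H_k = ker ∂_k / im ∂_{k+1}:

  H_1: rank ker ∂_1 − rank ∂_2 = (12 − 6) − 5 = 1, and the invariant factors of ∂_2 are all 1, so H_1 ≅ Z.

H_1 ≅ Z.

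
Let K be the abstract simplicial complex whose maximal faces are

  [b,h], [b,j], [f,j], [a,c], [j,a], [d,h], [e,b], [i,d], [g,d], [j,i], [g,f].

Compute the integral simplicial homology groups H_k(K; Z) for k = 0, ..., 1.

H_0 ≅ Z,  H_1 ≅ Z^2.

K has 10 vertices, 11 edges.
rank ∂_0 = 0, rank ∂_1 = 9 ⇒ b_0 = 10 − 0 − 9 = 1; all invariant factors of ∂_1 are 1 so no torsion. So H_0 = Z.
rank ∂_1 = 9, rank ∂_2 = 0 ⇒ b_1 = 11 − 9 − 0 = 2. So H_1 = Z^2.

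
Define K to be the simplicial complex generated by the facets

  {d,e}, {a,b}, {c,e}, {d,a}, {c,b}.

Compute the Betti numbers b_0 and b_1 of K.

K has 5 vertices, 5 edges.
rank ∂_0 = 0, rank ∂_1 = 4 ⇒ b_0 = 5 − 0 − 4 = 1; all invariant factors of ∂_1 are 1 so no torsion. So H_0 = Z.
rank ∂_1 = 4, rank ∂_2 = 0 ⇒ b_1 = 5 − 4 − 0 = 1. So H_1 = Z.

b_0 = 1, b_1 = 1.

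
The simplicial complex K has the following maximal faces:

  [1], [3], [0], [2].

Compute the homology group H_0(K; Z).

We work with the vertex ordering 0 < 1 < 2 < 3. The simplices of K, each written with vertices in increasing order, are:

  0-simplices (4): [0], [1], [2], [3]

Hence C_0 ≅ Z^4.

From H_k ≅ ker(∂_k) / im(∂_{k+1}) we obtain:

  H_0: rank C_0 − rank ∂_1 = 4 − 0 = 4, and there is no ∂_1, so H_0 = Z^4.

H_0 = Z^4.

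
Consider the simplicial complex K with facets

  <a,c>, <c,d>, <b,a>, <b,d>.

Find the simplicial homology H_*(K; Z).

H_0 ≅ Z,  H_1 ≅ Z.

Take the total order a < b < c < d on the vertex set. Then K (dimension 1) consists of the simplices:

  0-simplices (4): a, b, c, d
  1-simplices (4): ab, ac, bd, cd

giving chain groups C_0 ≅ Z^4, C_1 ≅ Z^4.

Boundary ∂_1: C_1 → C_0 maps an edge to its endpoints' difference, ∂[p,q] = q − p. For instance
  ∂ab = b − a.
The 4×4 boundary matrix has rank 3 and Smith normal form diag(1,1,1).

From H_k ≅ ker(∂_k) / im(∂_{k+1}) we obtain:

  H_0: rank C_0 − rank ∂_1 = 4 − 3 = 1, and the invariant factors of ∂_1 are all 1, so H_0 ≅ Z.
  H_1: rank ker ∂_1 − rank ∂_2 = (4 − 3) − 0 = 1, and there is no ∂_2, so H_1 ≅ Z.

(K is a triangulation of the circle S^1.)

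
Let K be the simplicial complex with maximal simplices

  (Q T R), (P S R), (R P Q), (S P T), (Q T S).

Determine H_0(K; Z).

Take the total order P < Q < R < S < T on the vertex set. Then K (dimension 2) consists of the simplices:

  0-simplices (5): P, Q, R, S, T
  1-simplices (10): PQ, PR, PS, PT, QR, QS, QT, RS, RT, ST
  2-simplices (5): PQR, PRS, PST, QRT, QST

so the chain groups are C_0 ≅ Z^5, C_1 ≅ Z^10, C_2 ≅ Z^5.

The boundary map ∂_1: C_1 → C_0 maps an edge to its endpoints' difference, ∂[p,q] = q − p.
The 5×10 boundary matrix has rank 4 and Smith normal form diag(1,1,1,1).

The boundary map ∂_2: C_2 → C_1 maps a triangle to the signed sum of its edges. For instance
  ∂QRT = RT − QT + QR,
  ∂PST = ST − PT + PS.
The resulting 10×5 matrix has rank 5, and its Smith normal form has invariant factors (1,1,1,1,1).

Computing H_k = (kernel of ∂_k) / (image of ∂_{k+1}):

  H_0: rank C_0 − rank ∂_1 = 5 − 4 = 1, and the invariant factors of ∂_1 are all 1, so H_0 ≅ Z.

H_0 ≅ Z.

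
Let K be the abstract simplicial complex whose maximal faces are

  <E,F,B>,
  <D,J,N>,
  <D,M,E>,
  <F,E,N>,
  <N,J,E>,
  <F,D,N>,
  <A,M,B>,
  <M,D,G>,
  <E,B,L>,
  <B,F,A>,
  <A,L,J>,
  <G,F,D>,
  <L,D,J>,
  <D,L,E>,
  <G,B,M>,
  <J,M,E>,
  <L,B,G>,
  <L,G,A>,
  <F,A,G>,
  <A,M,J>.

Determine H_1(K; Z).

H_1 = Z ⊕ Z/2Z.

Fix the vertex order A < B < D < E < F < G < J < L < M < N and write every simplex with vertices in increasing order. Then dim K = 2 and the simplices of K are:

  0-simplices (10): A, B, D, E, F, G, J, L, M, N
  1-simplices (30): AB, AF, AG, AJ, AL, AM, BE, BF, BG, BL, BM, DE, DF, DG, DJ, DL, DM, DN, EF, EJ, EL, EM, EN, FG, FN, GL, GM, JL, JM, JN
  2-simplices (20): ABF, ABM, AFG, AGL, AJL, AJM, BEF, BEL, BGL, BGM, DEL, DEM, DFG, DFN, DGM, DJL, DJN, EFN, EJM, EJN

giving chain groups C_0 ≅ Z^10, C_1 ≅ Z^30, C_2 ≅ Z^20.

The boundary map ∂_1: C_1 → C_0 maps an edge to its endpoints' difference, ∂[p,q] = q − p. For instance
  ∂AF = F − A.
The 10×30 boundary matrix has rank 9 and Smith normal form diag(1,1,1,1,1,1,1,1,1).

The boundary map ∂_2: C_2 → C_1 sends each 2-simplex [p,q,r] to [q,r] − [p,r] + [p,q]. For instance
  ∂DFN = FN − DN + DF,
  ∂BGM = GM − BM + BG.
This gives a 30×20 integer matrix of rank 20; reducing to Smith normal form yields diagonal entries (1,1,1,1,1,1,1,1,1,1,1,1,1,1,1,1,1,1,1,2).

Reading off H_k = ker ∂_k / im ∂_{k+1}:

  H_1: rank ker ∂_1 − rank ∂_2 = (30 − 9) − 20 = 1, and ∂_2 has invariant factor 2 > 1, so H_1 = Z ⊕ Z/2Z.

(K is a triangulation of the Klein bottle.)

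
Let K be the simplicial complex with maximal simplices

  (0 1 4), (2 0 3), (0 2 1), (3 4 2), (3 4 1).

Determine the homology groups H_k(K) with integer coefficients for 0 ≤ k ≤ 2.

K has 5 vertices, 10 edges, 5 triangles.
rank ∂_0 = 0, rank ∂_1 = 4 ⇒ b_0 = 5 − 0 − 4 = 1; all invariant factors of ∂_1 are 1 so no torsion. So H_0 = Z.
rank ∂_1 = 4, rank ∂_2 = 5 ⇒ b_1 = 10 − 4 − 5 = 1; all invariant factors of ∂_2 are 1 so no torsion. So H_1 = Z.
rank ∂_2 = 5, rank ∂_3 = 0 ⇒ b_2 = 5 − 5 − 0 = 0. So H_2 = 0.

H_0 = Z,  H_1 = Z,  H_2 = 0.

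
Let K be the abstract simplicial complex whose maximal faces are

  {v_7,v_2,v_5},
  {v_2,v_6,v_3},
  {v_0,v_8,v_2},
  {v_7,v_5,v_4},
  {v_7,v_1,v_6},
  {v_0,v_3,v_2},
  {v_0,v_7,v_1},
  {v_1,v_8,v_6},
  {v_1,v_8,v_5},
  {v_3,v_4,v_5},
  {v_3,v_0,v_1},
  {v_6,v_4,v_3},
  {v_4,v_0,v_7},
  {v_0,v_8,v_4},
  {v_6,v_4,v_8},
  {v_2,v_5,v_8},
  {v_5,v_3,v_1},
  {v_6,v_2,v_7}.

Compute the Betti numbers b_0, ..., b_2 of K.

b_0 = 1, b_1 = 2, b_2 = 1.

Order the vertices as v_0 < v_1 < v_2 < v_3 < v_4 < v_5 < v_6 < v_7 < v_8. Listing each simplex with vertices in this order, K has dimension 2 with simplices:

  0-simplices (9): [v_0], [v_1], [v_2], [v_3], [v_4], [v_5], [v_6], [v_7], [v_8]
  1-simplices (27): (27 of them)
  2-simplices (18): (18 of them)

Hence C_0 ≅ Z^9, C_1 ≅ Z^27, C_2 ≅ Z^18.

∂_1: C_1 → C_0 sends each edge [p,q] (with p < q) to q − p.
The resulting 9×27 matrix has rank 8, and its Smith normal form has invariant factors (1,1,1,1,1,1,1,1).

∂_2: C_2 → C_1 maps a triangle to the signed sum of its edges. For instance
  ∂[v_0,v_2,v_8] = [v_2,v_8] − [v_0,v_8] + [v_0,v_2],
  ∂[v_1,v_6,v_7] = [v_6,v_7] − [v_1,v_7] + [v_1,v_6].
As a 27×18 matrix over Z this has rank 17, with invariant factors (1,1,1,1,1,1,1,1,1,1,1,1,1,1,1,1,1).

Now H_k = ker ∂_k / im ∂_{k+1}, so:

  H_0: rank C_0 − rank ∂_1 = 9 − 8 = 1, and the invariant factors of ∂_1 are all 1, so H_0 ≅ Z.
  H_1: rank ker ∂_1 − rank ∂_2 = (27 − 8) − 17 = 2, and the invariant factors of ∂_2 are all 1, so H_1 ≅ Z^2.
  H_2: rank ker ∂_2 − rank ∂_3 = (18 − 17) − 0 = 1, and there is no ∂_3, so H_2 ≅ Z.

As a check, the Euler characteristic is 9 − 27 + 18 = 0, which agrees with 1 − 2 + 1 = 0.

Hence the Betti numbers are b_0 = 1, b_1 = 2, b_2 = 1.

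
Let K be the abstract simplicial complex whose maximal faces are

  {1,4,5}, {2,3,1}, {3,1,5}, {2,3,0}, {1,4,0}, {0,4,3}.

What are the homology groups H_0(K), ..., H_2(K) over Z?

Order the vertices as 0 < 1 < 2 < 3 < 4 < 5. Listing each simplex with vertices in this order, K has dimension 2 with simplices:

  0-simplices (6): [0], [1], [2], [3], [4], [5]
  1-simplices (12): [0,1], [0,2], [0,3], [0,4], [1,2], [1,3], [1,4], [1,5], [2,3], [3,4], [3,5], [4,5]
  2-simplices (6): [0,1,4], [0,2,3], [0,3,4], [1,2,3], [1,3,5], [1,4,5]

so the chain groups are C_0 ≅ Z^6, C_1 ≅ Z^12, C_2 ≅ Z^6.

Boundary ∂_1: C_1 → C_0 sends each edge [p,q] (with p < q) to q − p. For instance
  ∂[4,5] = [5] − [4].
The resulting 6×12 matrix has rank 5, and its Smith normal form has invariant factors (1,1,1,1,1).

Boundary ∂_2: C_2 → C_1 acts by ∂[p,q,r] = [q,r] − [p,r] + [p,q]. For instance
  ∂[0,2,3] = [2,3] − [0,3] + [0,2],
  ∂[1,2,3] = [2,3] − [1,3] + [1,2].
The 12×6 boundary matrix has rank 6 and Smith normal form diag(1,1,1,1,1,1).

Reading off H_k = ker ∂_k / im ∂_{k+1}:

  H_0: rank C_0 − rank ∂_1 = 6 − 5 = 1, and the invariant factors of ∂_1 are all 1, so H_0 = Z.
  H_1: rank ker ∂_1 − rank ∂_2 = (12 − 5) − 6 = 1, and the invariant factors of ∂_2 are all 1, so H_1 = Z.
  H_2: rank ker ∂_2 − rank ∂_3 = (6 − 6) − 0 = 0, and there is no ∂_3, so H_2 = 0.

As a check, the Euler characteristic is 6 − 12 + 6 = 0, which agrees with 1 − 1 + 0 = 0.

H_0 ≅ Z,  H_1 ≅ Z,  H_2 = 0.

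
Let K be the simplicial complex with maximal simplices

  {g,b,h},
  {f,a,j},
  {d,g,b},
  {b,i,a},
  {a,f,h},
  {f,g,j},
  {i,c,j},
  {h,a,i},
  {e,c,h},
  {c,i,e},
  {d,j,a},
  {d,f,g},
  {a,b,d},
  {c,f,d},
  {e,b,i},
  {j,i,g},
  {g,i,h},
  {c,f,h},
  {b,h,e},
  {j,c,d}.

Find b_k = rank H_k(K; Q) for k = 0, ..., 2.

K has 10 vertices, 30 edges, 20 triangles.
rank ∂_0 = 0, rank ∂_1 = 9 ⇒ b_0 = 10 − 0 − 9 = 1; all invariant factors of ∂_1 are 1 so no torsion. So H_0 = Z.
rank ∂_1 = 9, rank ∂_2 = 20 ⇒ b_1 = 30 − 9 − 20 = 1; ∂_2 has invariant factor(s) [2] giving torsion. So H_1 = Z ⊕ Z/2Z.
rank ∂_2 = 20, rank ∂_3 = 0 ⇒ b_2 = 20 − 20 − 0 = 0. So H_2 = 0.

b_0 = 1, b_1 = 1, b_2 = 0.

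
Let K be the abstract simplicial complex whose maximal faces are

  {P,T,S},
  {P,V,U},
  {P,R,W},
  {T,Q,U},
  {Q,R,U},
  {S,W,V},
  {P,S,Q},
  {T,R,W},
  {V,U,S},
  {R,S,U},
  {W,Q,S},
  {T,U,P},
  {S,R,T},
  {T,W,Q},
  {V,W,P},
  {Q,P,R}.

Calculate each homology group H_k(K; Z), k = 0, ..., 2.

H_0 = Z,  H_1 = Z^2,  H_2 = Z.

Order the vertices as P < Q < R < S < T < U < V < W. Listing each simplex with vertices in this order, K has dimension 2 with simplices:

  0-simplices (8): P, Q, R, S, T, U, V, W
  1-simplices (24): PQ, PR, PS, PT, PU, PV, PW, QR, QS, QT, QU, QW, RS, RT, RU, RW, ST, SU, SV, SW, TU, TW, UV, VW
  2-simplices (16): PQR, PQS, PRW, PST, PTU, PUV, PVW, QRU, QSW, QTU, QTW, RST, RSU, RTW, SUV, SVW

so the chain groups are C_0 ≅ Z^8, C_1 ≅ Z^24, C_2 ≅ Z^16.

The boundary map ∂_1: C_1 → C_0 maps an edge to its endpoints' difference, ∂[p,q] = q − p.
As a 8×24 matrix over Z this has rank 7, with invariant factors (1,1,1,1,1,1,1).

∂_2: C_2 → C_1 acts by ∂[p,q,r] = [q,r] − [p,r] + [p,q]. For instance
  ∂RST = ST − RT + RS,
  ∂QTW = TW − QW + QT.
The resulting 24×16 matrix has rank 15, and its Smith normal form has invariant factors (1,1,1,1,1,1,1,1,1,1,1,1,1,1,1).

Reading off H_k = ker ∂_k / im ∂_{k+1}:

  H_0: rank C_0 − rank ∂_1 = 8 − 7 = 1, and the invariant factors of ∂_1 are all 1, so H_0 ≅ Z.
  H_1: rank ker ∂_1 − rank ∂_2 = (24 − 7) − 15 = 2, and the invariant factors of ∂_2 are all 1, so H_1 ≅ Z^2.
  H_2: rank ker ∂_2 − rank ∂_3 = (16 − 15) − 0 = 1, and there is no ∂_3, so H_2 ≅ Z.

As a check, the Euler characteristic is 8 − 24 + 16 = 0, which agrees with 1 − 2 + 1 = 0.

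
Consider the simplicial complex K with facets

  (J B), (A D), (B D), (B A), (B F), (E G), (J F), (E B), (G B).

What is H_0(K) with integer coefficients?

H_0 ≅ Z.

K has 7 vertices, 9 edges.
rank ∂_0 = 0, rank ∂_1 = 6 ⇒ b_0 = 7 − 0 − 6 = 1; all invariant factors of ∂_1 are 1 so no torsion. So H_0 = Z.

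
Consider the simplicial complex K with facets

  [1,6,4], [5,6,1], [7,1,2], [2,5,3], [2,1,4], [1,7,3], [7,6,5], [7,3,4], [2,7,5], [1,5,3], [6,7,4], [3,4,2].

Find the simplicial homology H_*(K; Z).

We work with the vertex ordering 1 < 2 < 3 < 4 < 5 < 6 < 7. The simplices of K, each written with vertices in increasing order, are:

  0-simplices (7): [1], [2], [3], [4], [5], [6], [7]
  1-simplices (18): [1,2], [1,3], [1,4], [1,5], [1,6], [1,7], [2,3], [2,4], [2,5], [2,7], [3,4], [3,5], [3,7], [4,6], [4,7], [5,6], [5,7], [6,7]
  2-simplices (12): [1,2,4], [1,2,7], [1,3,5], [1,3,7], [1,4,6], [1,5,6], [2,3,4], [2,3,5], [2,5,7], [3,4,7], [4,6,7], [5,6,7]

so the chain groups are C_0 ≅ Z^7, C_1 ≅ Z^18, C_2 ≅ Z^12.

∂_1: C_1 → C_0 sends each edge [p,q] (with p < q) to q − p. For instance
  ∂[5,6] = [6] − [5].
As a 7×18 matrix over Z this has rank 6, with invariant factors (1,1,1,1,1,1).

∂_2: C_2 → C_1 maps a triangle to the signed sum of its edges. For instance
  ∂[1,2,7] = [2,7] − [1,7] + [1,2],
  ∂[2,5,7] = [5,7] − [2,7] + [2,5].
The 18×12 boundary matrix has rank 12 and Smith normal form diag(1,1,1,1,1,1,1,1,1,1,1,2).

Reading off H_k = ker ∂_k / im ∂_{k+1}:

  H_0: rank C_0 − rank ∂_1 = 7 − 6 = 1, and the invariant factors of ∂_1 are all 1, so H_0 ≅ Z.
  H_1: rank ker ∂_1 − rank ∂_2 = (18 − 6) − 12 = 0, and ∂_2 has invariant factor 2 > 1, so H_1 ≅ Z/2.
  H_2: rank ker ∂_2 − rank ∂_3 = (12 − 12) − 0 = 0, and there is no ∂_3, so H_2 ≅ 0.

H_0 = Z,  H_1 = Z/2,  H_2 = 0.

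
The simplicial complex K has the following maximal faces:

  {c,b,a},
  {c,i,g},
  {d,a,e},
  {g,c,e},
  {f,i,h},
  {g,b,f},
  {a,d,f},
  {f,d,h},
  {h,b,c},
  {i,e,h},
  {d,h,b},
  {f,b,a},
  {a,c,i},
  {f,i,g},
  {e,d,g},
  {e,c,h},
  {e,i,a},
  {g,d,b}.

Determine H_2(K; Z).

We work with the vertex ordering a < b < c < d < e < f < g < h < i. The simplices of K, each written with vertices in increasing order, are:

  0-simplices (9): a, b, c, d, e, f, g, h, i
  1-simplices (27): ab, ac, ad, ae, af, ai, bc, bd, bf, bg, bh, ce, cg, ch, ci, de, df, dg, dh, eg, eh, ei, fg, fh, fi, gi, hi
  2-simplices (18): abc, abf, aci, ade, adf, aei, bch, bdg, bdh, bfg, ceg, ceh, cgi, deg, dfh, ehi, fgi, fhi

Hence C_0 ≅ Z^9, C_1 ≅ Z^27, C_2 ≅ Z^18.

Boundary ∂_1: C_1 → C_0 sends each edge [p,q] (with p < q) to q − p. For instance
  ∂fg = g − f.
The resulting 9×27 matrix has rank 8, and its Smith normal form has invariant factors (1,1,1,1,1,1,1,1).

The boundary map ∂_2: C_2 → C_1 maps a triangle to the signed sum of its edges. For instance
  ∂aci = ci − ai + ac,
  ∂fgi = gi − fi + fg.
As a 27×18 matrix over Z this has rank 18, with invariant factors (1,1,1,1,1,1,1,1,1,1,1,1,1,1,1,1,1,2).

From H_k ≅ ker(∂_k) / im(∂_{k+1}) we obtain:

  H_2: rank ker ∂_2 − rank ∂_3 = (18 − 18) − 0 = 0, and there is no ∂_3, so H_2 = 0.

(K is a triangulation of the Klein bottle.)

H_2 = 0.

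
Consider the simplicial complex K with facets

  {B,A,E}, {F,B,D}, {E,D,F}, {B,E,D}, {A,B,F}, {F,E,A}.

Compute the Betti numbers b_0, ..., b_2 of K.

Order the vertices as A < B < D < E < F. Listing each simplex with vertices in this order, K has dimension 2 with simplices:

  0-simplices (5): A, B, D, E, F
  1-simplices (9): AB, AE, AF, BD, BE, BF, DE, DF, EF
  2-simplices (6): ABE, ABF, AEF, BDE, BDF, DEF

so the chain groups are C_0 ≅ Z^5, C_1 ≅ Z^9, C_2 ≅ Z^6.

Boundary ∂_1: C_1 → C_0 maps an edge to its endpoints' difference, ∂[p,q] = q − p. For instance
  ∂AF = F − A.
This gives a 5×9 integer matrix of rank 4; reducing to Smith normal form yields diagonal entries (1,1,1,1).

∂_2: C_2 → C_1 maps a triangle to the signed sum of its edges. For instance
  ∂DEF = EF − DF + DE,
  ∂ABE = BE − AE + AB.
As a 9×6 matrix over Z this has rank 5, with invariant factors (1,1,1,1,1).

Now H_k = ker ∂_k / im ∂_{k+1}, so:

  H_0: rank C_0 − rank ∂_1 = 5 − 4 = 1, and the invariant factors of ∂_1 are all 1, so H_0 ≅ Z.
  H_1: rank ker ∂_1 − rank ∂_2 = (9 − 4) − 5 = 0, and the invariant factors of ∂_2 are all 1, so H_1 ≅ 0.
  H_2: rank ker ∂_2 − rank ∂_3 = (6 − 5) − 0 = 1, and there is no ∂_3, so H_2 ≅ Z.

As a check, the Euler characteristic is 5 − 9 + 6 = 2, which agrees with 1 − 0 + 1 = 2.

Hence the Betti numbers are b_0 = 1, b_1 = 0, b_2 = 1.

b_0 = 1, b_1 = 0, b_2 = 1.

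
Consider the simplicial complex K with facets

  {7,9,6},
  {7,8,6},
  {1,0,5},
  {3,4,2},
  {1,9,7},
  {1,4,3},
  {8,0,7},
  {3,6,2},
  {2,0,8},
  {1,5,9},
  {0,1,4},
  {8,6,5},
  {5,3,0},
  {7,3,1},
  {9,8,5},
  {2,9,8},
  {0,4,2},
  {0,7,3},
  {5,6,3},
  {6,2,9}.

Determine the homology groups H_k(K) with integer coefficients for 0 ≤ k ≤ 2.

H_0 = Z,  H_1 = Z ⊕ Z/2,  H_2 = 0.

We work with the vertex ordering 0 < 1 < 2 < 3 < 4 < 5 < 6 < 7 < 8 < 9. The simplices of K, each written with vertices in increasing order, are:

  0-simplices (10): [0], [1], [2], [3], [4], [5], [6], [7], [8], [9]
  1-simplices (30): (30 of them)
  2-simplices (20): (20 of them)

Hence C_0 ≅ Z^10, C_1 ≅ Z^30, C_2 ≅ Z^20.

Boundary ∂_1: C_1 → C_0 maps an edge to its endpoints' difference, ∂[p,q] = q − p.
The resulting 10×30 matrix has rank 9, and its Smith normal form has invariant factors (1,1,1,1,1,1,1,1,1).

Boundary ∂_2: C_2 → C_1 maps a triangle to the signed sum of its edges. For instance
  ∂[2,3,6] = [3,6] − [2,6] + [2,3],
  ∂[2,8,9] = [8,9] − [2,9] + [2,8].
The resulting 30×20 matrix has rank 20, and its Smith normal form has invariant factors (1,1,1,1,1,1,1,1,1,1,1,1,1,1,1,1,1,1,1,2).

Now H_k = ker ∂_k / im ∂_{k+1}, so:

  H_0: rank C_0 − rank ∂_1 = 10 − 9 = 1, and the invariant factors of ∂_1 are all 1, so H_0 ≅ Z.
  H_1: rank ker ∂_1 − rank ∂_2 = (30 − 9) − 20 = 1, and ∂_2 has invariant factor 2 > 1, so H_1 ≅ Z ⊕ Z/2.
  H_2: rank ker ∂_2 − rank ∂_3 = (20 − 20) − 0 = 0, and there is no ∂_3, so H_2 ≅ 0.

(K is a triangulation of the Klein bottle.)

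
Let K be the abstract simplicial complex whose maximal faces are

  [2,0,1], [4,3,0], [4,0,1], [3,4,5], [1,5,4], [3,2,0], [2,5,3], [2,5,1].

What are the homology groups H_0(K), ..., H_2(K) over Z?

H_0 ≅ Z,  H_1 = 0,  H_2 ≅ Z.

Fix the vertex order 0 < 1 < 2 < 3 < 4 < 5 and write every simplex with vertices in increasing order. Then dim K = 2 and the simplices of K are:

  0-simplices (6): [0], [1], [2], [3], [4], [5]
  1-simplices (12): [0,1], [0,2], [0,3], [0,4], [1,2], [1,4], [1,5], [2,3], [2,5], [3,4], [3,5], [4,5]
  2-simplices (8): [0,1,2], [0,1,4], [0,2,3], [0,3,4], [1,2,5], [1,4,5], [2,3,5], [3,4,5]

Hence C_0 ≅ Z^6, C_1 ≅ Z^12, C_2 ≅ Z^8.

∂_1: C_1 → C_0 sends each edge [p,q] (with p < q) to q − p.
The resulting 6×12 matrix has rank 5, and its Smith normal form has invariant factors (1,1,1,1,1).

The boundary map ∂_2: C_2 → C_1 acts by ∂[p,q,r] = [q,r] − [p,r] + [p,q]. For instance
  ∂[0,1,4] = [1,4] − [0,4] + [0,1],
  ∂[1,4,5] = [4,5] − [1,5] + [1,4].
The resulting 12×8 matrix has rank 7, and its Smith normal form has invariant factors (1,1,1,1,1,1,1).

Now H_k = ker ∂_k / im ∂_{k+1}, so:

  H_0: rank C_0 − rank ∂_1 = 6 − 5 = 1, and the invariant factors of ∂_1 are all 1, so H_0 ≅ Z.
  H_1: rank ker ∂_1 − rank ∂_2 = (12 − 5) − 7 = 0, and the invariant factors of ∂_2 are all 1, so H_1 ≅ 0.
  H_2: rank ker ∂_2 − rank ∂_3 = (8 − 7) − 0 = 1, and there is no ∂_3, so H_2 ≅ Z.

(K is a triangulation of the 2-sphere S^2.)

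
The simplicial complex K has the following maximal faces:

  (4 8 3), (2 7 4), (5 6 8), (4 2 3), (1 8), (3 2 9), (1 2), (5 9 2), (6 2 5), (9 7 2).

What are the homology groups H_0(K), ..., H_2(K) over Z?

H_0 ≅ Z,  H_1 ≅ Z^2,  H_2 = 0.

Order the vertices as 1 < 2 < 3 < 4 < 5 < 6 < 7 < 8 < 9. Listing each simplex with vertices in this order, K has dimension 2 with simplices:

  0-simplices (9): [1], [2], [3], [4], [5], [6], [7], [8], [9]
  1-simplices (18): [1,2], [1,8], [2,3], [2,4], [2,5], [2,6], [2,7], [2,9], [3,4], [3,8], [3,9], [4,7], [4,8], [5,6], [5,8], [5,9], [6,8], [7,9]
  2-simplices (8): [2,3,4], [2,3,9], [2,4,7], [2,5,6], [2,5,9], [2,7,9], [3,4,8], [5,6,8]

Hence C_0 ≅ Z^9, C_1 ≅ Z^18, C_2 ≅ Z^8.

∂_1: C_1 → C_0 sends each edge [p,q] (with p < q) to q − p. For instance
  ∂[3,4] = [4] − [3].
As a 9×18 matrix over Z this has rank 8, with invariant factors (1,1,1,1,1,1,1,1).

The boundary map ∂_2: C_2 → C_1 sends each 2-simplex [p,q,r] to [q,r] − [p,r] + [p,q]. For instance
  ∂[2,4,7] = [4,7] − [2,7] + [2,4],
  ∂[5,6,8] = [6,8] − [5,8] + [5,6].
The 18×8 boundary matrix has rank 8 and Smith normal form diag(1,1,1,1,1,1,1,1).

From H_k ≅ ker(∂_k) / im(∂_{k+1}) we obtain:

  H_0: rank C_0 − rank ∂_1 = 9 − 8 = 1, and the invariant factors of ∂_1 are all 1, so H_0 ≅ Z.
  H_1: rank ker ∂_1 − rank ∂_2 = (18 − 8) − 8 = 2, and the invariant factors of ∂_2 are all 1, so H_1 ≅ Z^2.
  H_2: rank ker ∂_2 − rank ∂_3 = (8 − 8) − 0 = 0, and there is no ∂_3, so H_2 ≅ 0.

As a check, the Euler characteristic is 9 − 18 + 8 = -1, which agrees with 1 − 2 + 0 = -1.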